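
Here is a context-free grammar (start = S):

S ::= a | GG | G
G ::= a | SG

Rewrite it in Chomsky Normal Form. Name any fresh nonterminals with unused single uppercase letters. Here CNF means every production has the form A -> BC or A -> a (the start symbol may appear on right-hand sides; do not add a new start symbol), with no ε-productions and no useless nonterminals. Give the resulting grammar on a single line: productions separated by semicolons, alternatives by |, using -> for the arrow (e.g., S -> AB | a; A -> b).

S -> a | GG | SG; G -> a | SG

No ε-productions.
After unit-elimination: S -> a | GG | SG; G -> a | SG.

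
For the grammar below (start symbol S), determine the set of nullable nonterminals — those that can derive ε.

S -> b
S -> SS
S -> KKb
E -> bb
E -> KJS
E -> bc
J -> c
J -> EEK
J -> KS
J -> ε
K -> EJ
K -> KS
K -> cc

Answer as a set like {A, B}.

{J}

Directly nullable (have an ε-rule): {J}.
Not nullable: E, K, S — each has a terminal in every rule's right-hand side or depends on a non-nullable symbol.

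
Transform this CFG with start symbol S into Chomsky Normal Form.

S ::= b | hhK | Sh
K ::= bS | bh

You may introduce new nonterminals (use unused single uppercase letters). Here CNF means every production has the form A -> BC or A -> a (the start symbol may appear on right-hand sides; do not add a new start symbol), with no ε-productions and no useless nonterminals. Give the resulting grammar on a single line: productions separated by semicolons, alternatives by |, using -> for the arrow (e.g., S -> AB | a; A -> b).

No ε-productions.
No unit productions to eliminate.
TERM: introduce A -> b, B -> h and substitute in every rule of length ≥2.
BIN: S -> BBK becomes S -> BC, C -> BK.

S -> b | BC | SB; A -> b; B -> h; C -> BK; K -> AB | AS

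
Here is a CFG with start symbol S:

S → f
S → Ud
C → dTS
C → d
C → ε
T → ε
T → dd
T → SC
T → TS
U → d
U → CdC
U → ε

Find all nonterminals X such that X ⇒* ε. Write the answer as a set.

{C, T, U}

Directly nullable (have an ε-rule): {C, T, U}.
Not nullable: S — each has a terminal in every rule's right-hand side or depends on a non-nullable symbol.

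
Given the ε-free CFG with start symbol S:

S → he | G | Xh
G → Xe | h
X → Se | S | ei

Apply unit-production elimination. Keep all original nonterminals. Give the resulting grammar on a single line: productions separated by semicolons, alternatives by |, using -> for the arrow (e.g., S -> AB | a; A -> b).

S -> h | Xe | Xh | he; G -> h | Xe; X -> h | Se | Xe | Xh | ei | he

Unit productions: S->G, X->S.
Unit pairs (A ⇒* B via units): (S,G), (X,G), (X,S).
S: inherits non-unit rules of {G, S} → Xe | Xh | h | he.
G: inherits non-unit rules of {G} → Xe | h.
X: inherits non-unit rules of {G, S, X} → Se | Xe | Xh | ei | h | he.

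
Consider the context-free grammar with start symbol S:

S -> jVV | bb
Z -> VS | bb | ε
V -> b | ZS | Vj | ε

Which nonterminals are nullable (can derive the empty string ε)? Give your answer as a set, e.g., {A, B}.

Directly nullable (have an ε-rule): {V, Z}.
Not nullable: S — each has a terminal in every rule's right-hand side or depends on a non-nullable symbol.

{V, Z}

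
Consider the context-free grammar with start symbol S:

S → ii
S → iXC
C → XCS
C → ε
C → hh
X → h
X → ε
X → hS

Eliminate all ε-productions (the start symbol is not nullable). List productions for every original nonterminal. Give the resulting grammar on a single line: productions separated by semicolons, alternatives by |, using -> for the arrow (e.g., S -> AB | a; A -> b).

Nullable set: {C, X}.
S -> iXC: X, C nullable, giving i | iC | iX | iXC.
Drop C -> ε.
C -> XCS: X, C nullable, giving CS | S | XCS | XS.
Drop X -> ε.
Unchanged (no nullable symbols): S -> ii; C -> hh; X -> h; X -> hS.

S -> i | iC | iX | ii | iXC; C -> S | CS | XS | hh | XCS; X -> h | hS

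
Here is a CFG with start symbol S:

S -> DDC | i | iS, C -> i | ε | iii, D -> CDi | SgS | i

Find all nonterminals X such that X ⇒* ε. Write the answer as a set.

Directly nullable (have an ε-rule): {C}.
Not nullable: D, S — each has a terminal in every rule's right-hand side or depends on a non-nullable symbol.

{C}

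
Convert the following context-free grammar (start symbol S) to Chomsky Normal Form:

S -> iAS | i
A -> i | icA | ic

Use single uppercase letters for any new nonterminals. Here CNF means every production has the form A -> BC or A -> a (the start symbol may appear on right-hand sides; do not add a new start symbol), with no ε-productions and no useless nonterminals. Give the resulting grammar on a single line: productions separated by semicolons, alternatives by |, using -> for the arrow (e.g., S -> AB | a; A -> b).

No ε-productions.
No unit productions to eliminate.
TERM: introduce C -> c, B -> i and substitute in every rule of length ≥2.
BIN: A -> BCA becomes A -> BD, D -> CA; S -> BAS becomes S -> BE, E -> AS.

S -> i | BE; A -> i | BC | BD; B -> i; C -> c; D -> CA; E -> AS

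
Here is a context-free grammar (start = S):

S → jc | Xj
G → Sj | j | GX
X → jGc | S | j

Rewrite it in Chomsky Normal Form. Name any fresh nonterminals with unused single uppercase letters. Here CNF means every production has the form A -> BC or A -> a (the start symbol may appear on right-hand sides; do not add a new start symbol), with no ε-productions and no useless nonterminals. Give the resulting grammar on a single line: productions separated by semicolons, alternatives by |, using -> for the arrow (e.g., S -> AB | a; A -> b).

No ε-productions.
After unit-elimination: S -> Xj | jc; G -> j | GX | Sj; X -> j | Xj | jc | jGc.
TERM: introduce B -> c, A -> j and substitute in every rule of length ≥2.
BIN: X -> AGB becomes X -> AC, C -> GB.

S -> AB | XA; A -> j; B -> c; C -> GB; G -> j | GX | SA; X -> j | AB | AC | XA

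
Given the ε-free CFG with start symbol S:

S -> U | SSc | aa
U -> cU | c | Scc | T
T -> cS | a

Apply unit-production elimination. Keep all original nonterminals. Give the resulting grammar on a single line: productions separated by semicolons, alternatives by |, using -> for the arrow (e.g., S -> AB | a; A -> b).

S -> a | c | aa | cS | cU | SSc | Scc; T -> a | cS; U -> a | c | cS | cU | Scc

Unit productions: S->U, U->T.
Unit pairs (A ⇒* B via units): (S,T), (S,U), (U,T).
S: inherits non-unit rules of {S, T, U} → SSc | Scc | a | aa | c | cS | cU.
T: inherits non-unit rules of {T} → a | cS.
U: inherits non-unit rules of {T, U} → Scc | a | c | cS | cU.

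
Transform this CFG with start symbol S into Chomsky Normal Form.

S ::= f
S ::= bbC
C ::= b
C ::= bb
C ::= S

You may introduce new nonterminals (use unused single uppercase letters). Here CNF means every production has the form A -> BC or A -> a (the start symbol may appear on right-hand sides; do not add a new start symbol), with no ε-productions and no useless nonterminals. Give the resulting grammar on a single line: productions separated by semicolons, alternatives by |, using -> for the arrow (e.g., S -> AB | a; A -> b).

No ε-productions.
After unit-elimination: S -> f | bbC; C -> b | f | bb | bbC.
TERM: introduce A -> b and substitute in every rule of length ≥2.
BIN: C -> AAC becomes C -> AB, B -> AC; S -> AAC becomes S -> AD, D -> AC.

S -> f | AD; A -> b; B -> AC; C -> b | f | AA | AB; D -> AC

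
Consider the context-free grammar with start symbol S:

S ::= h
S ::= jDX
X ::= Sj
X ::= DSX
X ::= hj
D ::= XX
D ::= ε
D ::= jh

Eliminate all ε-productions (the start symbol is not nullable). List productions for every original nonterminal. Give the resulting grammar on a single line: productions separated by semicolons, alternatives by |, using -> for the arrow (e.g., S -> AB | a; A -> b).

Nullable set: {D}.
S -> jDX: D nullable, giving jDX | jX.
Drop D -> ε.
X -> DSX: D nullable, giving DSX | SX.
Unchanged (no nullable symbols): S -> h; D -> XX; D -> jh; X -> Sj; X -> hj.

S -> h | jX | jDX; D -> XX | jh; X -> SX | Sj | hj | DSX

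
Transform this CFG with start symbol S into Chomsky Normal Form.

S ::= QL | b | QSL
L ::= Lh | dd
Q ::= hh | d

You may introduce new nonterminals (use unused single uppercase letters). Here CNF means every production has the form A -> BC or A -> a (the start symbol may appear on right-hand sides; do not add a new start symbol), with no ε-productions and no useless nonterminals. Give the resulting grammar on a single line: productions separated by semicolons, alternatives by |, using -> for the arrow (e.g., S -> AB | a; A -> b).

S -> b | QC | QL; A -> h; B -> d; C -> SL; L -> BB | LA; Q -> d | AA

No ε-productions.
No unit productions to eliminate.
TERM: introduce B -> d, A -> h and substitute in every rule of length ≥2.
BIN: S -> QSL becomes S -> QC, C -> SL.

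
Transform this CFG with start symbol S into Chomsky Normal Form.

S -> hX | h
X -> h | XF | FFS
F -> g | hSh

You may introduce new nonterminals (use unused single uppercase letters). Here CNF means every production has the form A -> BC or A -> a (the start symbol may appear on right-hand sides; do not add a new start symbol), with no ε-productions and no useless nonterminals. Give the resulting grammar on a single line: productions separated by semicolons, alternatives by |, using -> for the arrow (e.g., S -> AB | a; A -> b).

No ε-productions.
No unit productions to eliminate.
TERM: introduce A -> h and substitute in every rule of length ≥2.
BIN: F -> ASA becomes F -> AB, B -> SA; X -> FFS becomes X -> FC, C -> FS.

S -> h | AX; A -> h; B -> SA; C -> FS; F -> g | AB; X -> h | FC | XF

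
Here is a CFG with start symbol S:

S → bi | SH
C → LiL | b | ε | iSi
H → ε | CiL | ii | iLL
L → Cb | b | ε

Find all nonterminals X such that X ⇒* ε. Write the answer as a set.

{C, H, L}

Directly nullable (have an ε-rule): {C, H, L}.
Not nullable: S — each has a terminal in every rule's right-hand side or depends on a non-nullable symbol.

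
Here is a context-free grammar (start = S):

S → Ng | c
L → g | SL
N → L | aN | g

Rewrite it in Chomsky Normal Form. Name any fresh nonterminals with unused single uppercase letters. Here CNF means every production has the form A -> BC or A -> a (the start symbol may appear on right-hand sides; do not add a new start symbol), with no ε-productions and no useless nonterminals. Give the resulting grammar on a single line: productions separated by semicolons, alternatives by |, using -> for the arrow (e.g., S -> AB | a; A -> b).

S -> c | NB; A -> a; B -> g; L -> g | SL; N -> g | AN | SL

No ε-productions.
After unit-elimination: S -> c | Ng; L -> g | SL; N -> g | SL | aN.
TERM: introduce A -> a, B -> g and substitute in every rule of length ≥2.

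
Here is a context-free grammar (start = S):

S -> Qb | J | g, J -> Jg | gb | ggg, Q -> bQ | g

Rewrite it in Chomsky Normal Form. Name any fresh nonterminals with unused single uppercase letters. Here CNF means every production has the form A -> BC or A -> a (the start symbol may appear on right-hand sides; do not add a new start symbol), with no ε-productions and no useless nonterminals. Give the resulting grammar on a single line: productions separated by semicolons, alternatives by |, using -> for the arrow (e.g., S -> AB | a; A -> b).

S -> g | AB | AD | JA | QB; A -> g; B -> b; C -> AA; D -> AA; J -> AB | AC | JA; Q -> g | BQ

No ε-productions.
After unit-elimination: S -> g | Jg | Qb | gb | ggg; J -> Jg | gb | ggg; Q -> g | bQ.
TERM: introduce B -> b, A -> g and substitute in every rule of length ≥2.
BIN: J -> AAA becomes J -> AC, C -> AA; S -> AAA becomes S -> AD, D -> AA.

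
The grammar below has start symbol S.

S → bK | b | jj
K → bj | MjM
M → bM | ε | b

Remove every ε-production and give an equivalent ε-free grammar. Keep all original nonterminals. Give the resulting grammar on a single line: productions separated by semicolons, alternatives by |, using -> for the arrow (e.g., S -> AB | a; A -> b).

Nullable set: {M}.
K -> MjM: M, M nullable, giving Mj | MjM | j | jM.
Drop M -> ε.
M -> bM: M nullable, giving b | bM.
Unchanged (no nullable symbols): S -> b; S -> bK; S -> jj; K -> bj; M -> b.

S -> b | bK | jj; K -> j | Mj | bj | jM | MjM; M -> b | bM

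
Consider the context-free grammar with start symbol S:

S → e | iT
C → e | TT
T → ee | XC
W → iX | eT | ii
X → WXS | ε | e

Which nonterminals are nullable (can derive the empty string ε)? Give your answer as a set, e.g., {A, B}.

Directly nullable (have an ε-rule): {X}.
Not nullable: C, S, T, W — each has a terminal in every rule's right-hand side or depends on a non-nullable symbol.

{X}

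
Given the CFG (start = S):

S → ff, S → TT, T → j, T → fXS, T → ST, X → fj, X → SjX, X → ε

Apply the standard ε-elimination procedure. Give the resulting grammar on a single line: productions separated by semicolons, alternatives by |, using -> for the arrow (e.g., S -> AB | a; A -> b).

Nullable set: {X}.
T -> fXS: X nullable, giving fS | fXS.
Drop X -> ε.
X -> SjX: X nullable, giving Sj | SjX.
Unchanged (no nullable symbols): S -> TT; S -> ff; T -> ST; T -> j; X -> fj.

S -> TT | ff; T -> j | ST | fS | fXS; X -> Sj | fj | SjX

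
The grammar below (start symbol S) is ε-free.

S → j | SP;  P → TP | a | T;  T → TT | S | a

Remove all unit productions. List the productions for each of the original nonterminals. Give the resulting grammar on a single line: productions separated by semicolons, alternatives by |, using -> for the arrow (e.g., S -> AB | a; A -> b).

Unit productions: P->T, T->S.
Unit pairs (A ⇒* B via units): (P,S), (P,T), (T,S).
S: inherits non-unit rules of {S} → SP | j.
P: inherits non-unit rules of {P, S, T} → SP | TP | TT | a | j.
T: inherits non-unit rules of {S, T} → SP | TT | a | j.

S -> j | SP; P -> a | j | SP | TP | TT; T -> a | j | SP | TT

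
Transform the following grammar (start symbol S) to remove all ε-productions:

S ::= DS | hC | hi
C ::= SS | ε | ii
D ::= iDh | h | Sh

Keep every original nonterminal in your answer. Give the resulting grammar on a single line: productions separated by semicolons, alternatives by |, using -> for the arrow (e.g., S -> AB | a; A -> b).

Nullable set: {C}.
S -> hC: C nullable, giving h | hC.
Drop C -> ε.
Unchanged (no nullable symbols): S -> DS; S -> hi; C -> SS; C -> ii; D -> Sh; D -> h; D -> iDh.

S -> h | DS | hC | hi; C -> SS | ii; D -> h | Sh | iDh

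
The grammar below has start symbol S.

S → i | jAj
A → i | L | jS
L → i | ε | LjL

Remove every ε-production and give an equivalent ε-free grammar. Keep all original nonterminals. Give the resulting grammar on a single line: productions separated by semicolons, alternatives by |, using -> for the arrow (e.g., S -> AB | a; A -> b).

S -> i | jj | jAj; A -> L | i | jS; L -> i | j | Lj | jL | LjL

Nullable set: {A, L}.
S -> jAj: A nullable, giving jAj | jj.
A -> L: L nullable, giving L.
Drop L -> ε.
L -> LjL: L, L nullable, giving Lj | LjL | j | jL.
Unchanged (no nullable symbols): S -> i; A -> i; A -> jS; L -> i.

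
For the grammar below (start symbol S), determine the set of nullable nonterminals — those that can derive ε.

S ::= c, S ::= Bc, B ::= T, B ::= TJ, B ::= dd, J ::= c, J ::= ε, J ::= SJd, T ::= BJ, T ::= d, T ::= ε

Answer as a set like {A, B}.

Directly nullable (have an ε-rule): {J, T}.
B is nullable via B -> T (every symbol on the right is already known nullable).
Not nullable: S — each has a terminal in every rule's right-hand side or depends on a non-nullable symbol.

{B, J, T}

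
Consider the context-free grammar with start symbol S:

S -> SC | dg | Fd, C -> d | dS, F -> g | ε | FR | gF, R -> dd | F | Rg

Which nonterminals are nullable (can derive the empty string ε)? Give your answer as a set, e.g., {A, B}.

Directly nullable (have an ε-rule): {F}.
R is nullable via R -> F (every symbol on the right is already known nullable).
Not nullable: C, S — each has a terminal in every rule's right-hand side or depends on a non-nullable symbol.

{F, R}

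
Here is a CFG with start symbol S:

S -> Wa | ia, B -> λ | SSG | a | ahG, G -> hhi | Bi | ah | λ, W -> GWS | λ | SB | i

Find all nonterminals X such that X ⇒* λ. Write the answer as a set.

{B, G, W}

Directly nullable (have an ε-rule): {B, G, W}.
Not nullable: S — each has a terminal in every rule's right-hand side or depends on a non-nullable symbol.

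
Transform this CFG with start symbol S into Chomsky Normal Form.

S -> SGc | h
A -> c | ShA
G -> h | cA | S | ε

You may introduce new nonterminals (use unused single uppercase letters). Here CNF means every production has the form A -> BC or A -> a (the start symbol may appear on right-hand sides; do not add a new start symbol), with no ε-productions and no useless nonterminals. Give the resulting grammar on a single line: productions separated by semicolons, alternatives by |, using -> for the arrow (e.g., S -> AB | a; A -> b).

Nullable: {G}; after ε-elimination: S -> h | Sc | SGc; A -> c | ShA; G -> S | h | cA.
After unit-elimination: S -> h | Sc | SGc; A -> c | ShA; G -> h | Sc | cA | SGc.
TERM: introduce C -> c, B -> h and substitute in every rule of length ≥2.
BIN: A -> SBA becomes A -> SD, D -> BA; G -> SGC becomes G -> SE, E -> GC; S -> SGC becomes S -> SF, F -> GC.

S -> h | SC | SF; A -> c | SD; B -> h; C -> c; D -> BA; E -> GC; F -> GC; G -> h | CA | SC | SE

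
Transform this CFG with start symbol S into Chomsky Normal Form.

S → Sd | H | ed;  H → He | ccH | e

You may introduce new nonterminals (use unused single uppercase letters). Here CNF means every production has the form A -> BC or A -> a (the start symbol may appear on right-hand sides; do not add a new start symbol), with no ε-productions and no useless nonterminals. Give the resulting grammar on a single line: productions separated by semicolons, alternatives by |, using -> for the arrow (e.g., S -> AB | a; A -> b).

S -> e | AC | BE | HA | SC; A -> e; B -> c; C -> d; D -> BH; E -> BH; H -> e | BD | HA

No ε-productions.
After unit-elimination: S -> e | He | Sd | ed | ccH; H -> e | He | ccH.
TERM: introduce B -> c, C -> d, A -> e and substitute in every rule of length ≥2.
BIN: H -> BBH becomes H -> BD, D -> BH; S -> BBH becomes S -> BE, E -> BH.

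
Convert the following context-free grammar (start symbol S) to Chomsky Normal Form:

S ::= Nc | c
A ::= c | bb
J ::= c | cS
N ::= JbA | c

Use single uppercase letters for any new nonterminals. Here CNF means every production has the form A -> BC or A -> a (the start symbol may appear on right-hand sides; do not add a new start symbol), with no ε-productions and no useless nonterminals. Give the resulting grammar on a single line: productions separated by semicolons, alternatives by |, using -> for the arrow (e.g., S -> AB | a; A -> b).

No ε-productions.
No unit productions to eliminate.
TERM: introduce B -> b, C -> c and substitute in every rule of length ≥2.
BIN: N -> JBA becomes N -> JD, D -> BA.

S -> c | NC; A -> c | BB; B -> b; C -> c; D -> BA; J -> c | CS; N -> c | JD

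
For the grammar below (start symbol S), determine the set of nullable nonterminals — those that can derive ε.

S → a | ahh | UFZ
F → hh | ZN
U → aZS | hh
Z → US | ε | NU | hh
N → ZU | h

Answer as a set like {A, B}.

Directly nullable (have an ε-rule): {Z}.
Not nullable: F, N, S, U — each has a terminal in every rule's right-hand side or depends on a non-nullable symbol.

{Z}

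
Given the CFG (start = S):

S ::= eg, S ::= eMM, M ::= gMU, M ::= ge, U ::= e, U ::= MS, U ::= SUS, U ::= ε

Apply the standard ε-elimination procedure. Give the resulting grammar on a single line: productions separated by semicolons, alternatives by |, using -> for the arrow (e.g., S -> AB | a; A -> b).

S -> eg | eMM; M -> gM | ge | gMU; U -> e | MS | SS | SUS

Nullable set: {U}.
M -> gMU: U nullable, giving gM | gMU.
Drop U -> ε.
U -> SUS: U nullable, giving SS | SUS.
Unchanged (no nullable symbols): S -> eMM; S -> eg; M -> ge; U -> MS; U -> e.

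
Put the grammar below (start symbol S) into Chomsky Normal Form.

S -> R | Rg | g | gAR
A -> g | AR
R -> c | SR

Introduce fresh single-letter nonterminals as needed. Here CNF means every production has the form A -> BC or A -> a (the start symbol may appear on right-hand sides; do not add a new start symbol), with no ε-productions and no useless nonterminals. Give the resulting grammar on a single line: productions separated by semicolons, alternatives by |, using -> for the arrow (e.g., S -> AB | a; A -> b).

S -> c | g | BC | RB | SR; A -> g | AR; B -> g; C -> AR; R -> c | SR

No ε-productions.
After unit-elimination: S -> c | g | Rg | SR | gAR; A -> g | AR; R -> c | SR.
TERM: introduce B -> g and substitute in every rule of length ≥2.
BIN: S -> BAR becomes S -> BC, C -> AR.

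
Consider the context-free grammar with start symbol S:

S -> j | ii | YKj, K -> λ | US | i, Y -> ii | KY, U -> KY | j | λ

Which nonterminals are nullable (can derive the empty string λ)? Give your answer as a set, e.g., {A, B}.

{K, U}

Directly nullable (have an ε-rule): {K, U}.
Not nullable: S, Y — each has a terminal in every rule's right-hand side or depends on a non-nullable symbol.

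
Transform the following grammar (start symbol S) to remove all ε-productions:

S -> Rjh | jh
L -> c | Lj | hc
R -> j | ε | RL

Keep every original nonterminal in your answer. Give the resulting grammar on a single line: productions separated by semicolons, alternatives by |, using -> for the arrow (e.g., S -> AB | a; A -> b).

Nullable set: {R}.
S -> Rjh: R nullable, giving Rjh | jh.
Drop R -> ε.
R -> RL: R nullable, giving L | RL.
Unchanged (no nullable symbols): S -> jh; L -> Lj; L -> c; L -> hc; R -> j.

S -> jh | Rjh; L -> c | Lj | hc; R -> L | j | RL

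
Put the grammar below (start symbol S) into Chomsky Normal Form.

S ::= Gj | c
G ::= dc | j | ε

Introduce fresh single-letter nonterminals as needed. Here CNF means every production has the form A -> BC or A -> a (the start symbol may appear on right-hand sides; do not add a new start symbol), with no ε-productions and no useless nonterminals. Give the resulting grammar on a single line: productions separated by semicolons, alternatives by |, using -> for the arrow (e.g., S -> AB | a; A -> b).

S -> c | j | GC; A -> d; B -> c; C -> j; G -> j | AB

Nullable: {G}; after ε-elimination: S -> c | j | Gj; G -> j | dc.
No unit productions to eliminate.
TERM: introduce B -> c, A -> d, C -> j and substitute in every rule of length ≥2.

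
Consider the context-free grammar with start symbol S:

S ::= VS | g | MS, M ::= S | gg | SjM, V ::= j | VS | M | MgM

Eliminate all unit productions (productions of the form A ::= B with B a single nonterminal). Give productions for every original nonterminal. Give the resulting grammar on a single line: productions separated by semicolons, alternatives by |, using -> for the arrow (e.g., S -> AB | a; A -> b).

S -> g | MS | VS; M -> g | MS | VS | gg | SjM; V -> g | j | MS | VS | gg | MgM | SjM

Unit productions: M->S, V->M.
Unit pairs (A ⇒* B via units): (M,S), (V,M), (V,S).
S: inherits non-unit rules of {S} → MS | VS | g.
M: inherits non-unit rules of {M, S} → MS | SjM | VS | g | gg.
V: inherits non-unit rules of {M, S, V} → MS | MgM | SjM | VS | g | gg | j.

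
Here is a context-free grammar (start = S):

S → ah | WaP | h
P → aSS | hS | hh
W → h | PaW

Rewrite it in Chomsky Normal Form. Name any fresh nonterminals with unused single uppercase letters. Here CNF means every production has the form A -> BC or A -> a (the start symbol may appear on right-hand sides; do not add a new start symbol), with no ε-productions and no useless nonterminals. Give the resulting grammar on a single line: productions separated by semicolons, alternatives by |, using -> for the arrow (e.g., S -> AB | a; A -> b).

S -> h | AB | WD; A -> a; B -> h; C -> SS; D -> AP; E -> AW; P -> AC | BB | BS; W -> h | PE

No ε-productions.
No unit productions to eliminate.
TERM: introduce A -> a, B -> h and substitute in every rule of length ≥2.
BIN: P -> ASS becomes P -> AC, C -> SS; S -> WAP becomes S -> WD, D -> AP; W -> PAW becomes W -> PE, E -> AW.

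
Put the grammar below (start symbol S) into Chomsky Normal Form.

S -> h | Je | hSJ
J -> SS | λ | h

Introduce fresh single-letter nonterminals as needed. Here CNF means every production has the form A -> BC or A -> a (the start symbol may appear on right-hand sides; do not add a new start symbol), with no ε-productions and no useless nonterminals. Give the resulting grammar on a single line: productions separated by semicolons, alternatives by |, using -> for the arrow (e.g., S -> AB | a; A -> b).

S -> e | h | BC | BS | JA; A -> e; B -> h; C -> SJ; J -> h | SS

Nullable: {J}; after ε-elimination: S -> e | h | Je | hS | hSJ; J -> h | SS.
No unit productions to eliminate.
TERM: introduce A -> e, B -> h and substitute in every rule of length ≥2.
BIN: S -> BSJ becomes S -> BC, C -> SJ.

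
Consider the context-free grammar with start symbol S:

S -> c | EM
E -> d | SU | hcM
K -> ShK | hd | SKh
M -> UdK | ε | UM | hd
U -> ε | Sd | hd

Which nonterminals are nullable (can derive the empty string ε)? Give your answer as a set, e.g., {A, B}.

Directly nullable (have an ε-rule): {M, U}.
Not nullable: E, K, S — each has a terminal in every rule's right-hand side or depends on a non-nullable symbol.

{M, U}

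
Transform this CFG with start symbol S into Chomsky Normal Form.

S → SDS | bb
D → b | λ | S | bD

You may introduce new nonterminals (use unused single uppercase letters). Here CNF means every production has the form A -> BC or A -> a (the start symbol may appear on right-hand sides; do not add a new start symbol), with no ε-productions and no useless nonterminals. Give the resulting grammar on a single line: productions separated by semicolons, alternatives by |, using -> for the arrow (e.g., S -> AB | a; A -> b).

Nullable: {D}; after ε-elimination: S -> SS | bb | SDS; D -> S | b | bD.
After unit-elimination: S -> SS | bb | SDS; D -> b | SS | bD | bb | SDS.
TERM: introduce A -> b and substitute in every rule of length ≥2.
BIN: D -> SDS becomes D -> SB, B -> DS; S -> SDS becomes S -> SC, C -> DS.

S -> AA | SC | SS; A -> b; B -> DS; C -> DS; D -> b | AA | AD | SB | SS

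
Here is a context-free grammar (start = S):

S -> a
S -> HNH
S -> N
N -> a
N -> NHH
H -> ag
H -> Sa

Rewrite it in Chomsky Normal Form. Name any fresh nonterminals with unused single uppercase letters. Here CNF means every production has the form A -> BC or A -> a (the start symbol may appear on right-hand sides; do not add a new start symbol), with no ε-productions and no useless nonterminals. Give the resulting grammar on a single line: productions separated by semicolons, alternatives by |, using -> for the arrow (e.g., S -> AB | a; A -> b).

No ε-productions.
After unit-elimination: S -> a | HNH | NHH; H -> Sa | ag; N -> a | NHH.
TERM: introduce A -> a, B -> g and substitute in every rule of length ≥2.
BIN: N -> NHH becomes N -> NC, C -> HH; S -> HNH becomes S -> HD, D -> NH; S -> NHH becomes S -> NE, E -> HH.

S -> a | HD | NE; A -> a; B -> g; C -> HH; D -> NH; E -> HH; H -> AB | SA; N -> a | NC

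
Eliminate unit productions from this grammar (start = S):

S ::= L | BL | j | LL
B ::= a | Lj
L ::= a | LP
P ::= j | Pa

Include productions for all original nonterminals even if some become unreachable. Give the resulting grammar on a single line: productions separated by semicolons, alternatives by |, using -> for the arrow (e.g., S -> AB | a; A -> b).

S -> a | j | BL | LL | LP; B -> a | Lj; L -> a | LP; P -> j | Pa

Unit productions: S->L.
Unit pairs (A ⇒* B via units): (S,L).
S: inherits non-unit rules of {L, S} → BL | LL | LP | a | j.
B: inherits non-unit rules of {B} → Lj | a.
L: inherits non-unit rules of {L} → LP | a.
P: inherits non-unit rules of {P} → Pa | j.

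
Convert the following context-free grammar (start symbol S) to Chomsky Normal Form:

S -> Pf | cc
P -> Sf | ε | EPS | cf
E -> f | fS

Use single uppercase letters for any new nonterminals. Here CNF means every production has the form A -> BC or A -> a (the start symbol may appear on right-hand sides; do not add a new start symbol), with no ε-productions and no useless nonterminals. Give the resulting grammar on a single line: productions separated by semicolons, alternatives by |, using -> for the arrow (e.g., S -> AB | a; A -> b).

Nullable: {P}; after ε-elimination: S -> f | Pf | cc; E -> f | fS; P -> ES | Sf | cf | EPS.
No unit productions to eliminate.
TERM: introduce B -> c, A -> f and substitute in every rule of length ≥2.
BIN: P -> EPS becomes P -> EC, C -> PS.

S -> f | BB | PA; A -> f; B -> c; C -> PS; E -> f | AS; P -> BA | EC | ES | SA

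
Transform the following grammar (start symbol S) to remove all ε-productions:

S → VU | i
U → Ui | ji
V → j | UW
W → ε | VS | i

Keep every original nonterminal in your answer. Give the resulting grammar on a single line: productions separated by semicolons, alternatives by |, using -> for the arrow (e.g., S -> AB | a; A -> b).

Nullable set: {W}.
V -> UW: W nullable, giving U | UW.
Drop W -> ε.
Unchanged (no nullable symbols): S -> VU; S -> i; U -> Ui; U -> ji; V -> j; W -> VS; W -> i.

S -> i | VU; U -> Ui | ji; V -> U | j | UW; W -> i | VS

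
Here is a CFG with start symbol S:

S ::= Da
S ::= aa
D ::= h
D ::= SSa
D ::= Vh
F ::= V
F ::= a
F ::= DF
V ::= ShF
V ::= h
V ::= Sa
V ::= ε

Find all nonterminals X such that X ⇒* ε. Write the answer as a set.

Directly nullable (have an ε-rule): {V}.
F is nullable via F -> V (every symbol on the right is already known nullable).
Not nullable: D, S — each has a terminal in every rule's right-hand side or depends on a non-nullable symbol.

{F, V}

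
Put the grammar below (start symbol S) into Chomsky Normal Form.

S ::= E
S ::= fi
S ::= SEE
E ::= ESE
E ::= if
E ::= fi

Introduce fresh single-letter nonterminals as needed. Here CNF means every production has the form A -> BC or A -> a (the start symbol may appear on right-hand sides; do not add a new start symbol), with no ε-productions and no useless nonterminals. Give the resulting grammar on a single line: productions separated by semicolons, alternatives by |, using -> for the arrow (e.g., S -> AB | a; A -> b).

No ε-productions.
After unit-elimination: S -> fi | if | ESE | SEE; E -> fi | if | ESE.
TERM: introduce A -> f, B -> i and substitute in every rule of length ≥2.
BIN: E -> ESE becomes E -> EC, C -> SE; S -> ESE becomes S -> ED, D -> SE; S -> SEE becomes S -> SF, F -> EE.

S -> AB | BA | ED | SF; A -> f; B -> i; C -> SE; D -> SE; E -> AB | BA | EC; F -> EE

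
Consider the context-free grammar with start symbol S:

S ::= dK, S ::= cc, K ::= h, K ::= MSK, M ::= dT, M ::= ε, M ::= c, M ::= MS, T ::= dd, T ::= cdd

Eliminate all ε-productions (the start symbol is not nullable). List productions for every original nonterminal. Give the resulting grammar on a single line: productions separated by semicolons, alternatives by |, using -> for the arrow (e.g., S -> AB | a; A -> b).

S -> cc | dK; K -> h | SK | MSK; M -> S | c | MS | dT; T -> dd | cdd

Nullable set: {M}.
K -> MSK: M nullable, giving MSK | SK.
Drop M -> ε.
M -> MS: M nullable, giving MS | S.
Unchanged (no nullable symbols): S -> cc; S -> dK; K -> h; M -> c; M -> dT; T -> cdd; T -> dd.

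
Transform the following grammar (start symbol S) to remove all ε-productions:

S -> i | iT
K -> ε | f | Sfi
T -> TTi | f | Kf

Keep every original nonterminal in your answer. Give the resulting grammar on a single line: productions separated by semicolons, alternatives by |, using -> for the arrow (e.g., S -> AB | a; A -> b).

S -> i | iT; K -> f | Sfi; T -> f | Kf | TTi

Nullable set: {K}.
Drop K -> ε.
T -> Kf: K nullable, giving Kf | f.
Unchanged (no nullable symbols): S -> i; S -> iT; K -> Sfi; K -> f; T -> TTi; T -> f.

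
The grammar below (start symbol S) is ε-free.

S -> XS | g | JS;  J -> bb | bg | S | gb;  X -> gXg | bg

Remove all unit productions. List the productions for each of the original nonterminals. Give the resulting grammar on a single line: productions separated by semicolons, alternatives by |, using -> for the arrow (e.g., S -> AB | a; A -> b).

Unit productions: J->S.
Unit pairs (A ⇒* B via units): (J,S).
S: inherits non-unit rules of {S} → JS | XS | g.
J: inherits non-unit rules of {J, S} → JS | XS | bb | bg | g | gb.
X: inherits non-unit rules of {X} → bg | gXg.

S -> g | JS | XS; J -> g | JS | XS | bb | bg | gb; X -> bg | gXg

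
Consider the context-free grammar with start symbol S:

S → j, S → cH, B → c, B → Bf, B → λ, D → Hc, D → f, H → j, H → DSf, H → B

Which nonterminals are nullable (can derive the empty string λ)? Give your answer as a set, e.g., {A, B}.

Directly nullable (have an ε-rule): {B}.
H is nullable via H -> B (every symbol on the right is already known nullable).
Not nullable: D, S — each has a terminal in every rule's right-hand side or depends on a non-nullable symbol.

{B, H}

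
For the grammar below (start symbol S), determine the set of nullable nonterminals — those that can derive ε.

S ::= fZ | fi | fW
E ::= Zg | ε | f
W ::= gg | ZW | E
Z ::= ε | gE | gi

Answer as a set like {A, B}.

{E, W, Z}

Directly nullable (have an ε-rule): {E, Z}.
W is nullable via W -> E (every symbol on the right is already known nullable).
Not nullable: S — each has a terminal in every rule's right-hand side or depends on a non-nullable symbol.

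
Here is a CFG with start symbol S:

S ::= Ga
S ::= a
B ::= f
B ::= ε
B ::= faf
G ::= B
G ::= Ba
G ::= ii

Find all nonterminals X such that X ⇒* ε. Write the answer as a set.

Directly nullable (have an ε-rule): {B}.
G is nullable via G -> B (every symbol on the right is already known nullable).
Not nullable: S — each has a terminal in every rule's right-hand side or depends on a non-nullable symbol.

{B, G}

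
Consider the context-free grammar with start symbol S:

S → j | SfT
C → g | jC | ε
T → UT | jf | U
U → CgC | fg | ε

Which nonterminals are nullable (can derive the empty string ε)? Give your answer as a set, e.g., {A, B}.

Directly nullable (have an ε-rule): {C, U}.
T is nullable via T -> U (every symbol on the right is already known nullable).
Not nullable: S — each has a terminal in every rule's right-hand side or depends on a non-nullable symbol.

{C, T, U}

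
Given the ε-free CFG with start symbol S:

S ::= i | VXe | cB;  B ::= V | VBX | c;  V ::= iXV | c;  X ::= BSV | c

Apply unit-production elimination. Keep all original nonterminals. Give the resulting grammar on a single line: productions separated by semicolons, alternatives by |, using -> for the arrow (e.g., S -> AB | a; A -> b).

S -> i | cB | VXe; B -> c | VBX | iXV; V -> c | iXV; X -> c | BSV

Unit productions: B->V.
Unit pairs (A ⇒* B via units): (B,V).
S: inherits non-unit rules of {S} → VXe | cB | i.
B: inherits non-unit rules of {B, V} → VBX | c | iXV.
V: inherits non-unit rules of {V} → c | iXV.
X: inherits non-unit rules of {X} → BSV | c.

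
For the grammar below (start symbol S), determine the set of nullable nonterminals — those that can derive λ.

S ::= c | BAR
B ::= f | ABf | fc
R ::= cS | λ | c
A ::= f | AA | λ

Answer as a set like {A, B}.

Directly nullable (have an ε-rule): {A, R}.
Not nullable: B, S — each has a terminal in every rule's right-hand side or depends on a non-nullable symbol.

{A, R}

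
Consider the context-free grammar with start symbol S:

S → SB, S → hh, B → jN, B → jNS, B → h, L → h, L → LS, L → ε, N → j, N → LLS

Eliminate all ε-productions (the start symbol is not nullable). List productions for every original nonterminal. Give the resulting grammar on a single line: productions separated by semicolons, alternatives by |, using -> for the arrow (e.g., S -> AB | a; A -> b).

S -> SB | hh; B -> h | jN | jNS; L -> S | h | LS; N -> S | j | LS | LLS

Nullable set: {L}.
Drop L -> ε.
L -> LS: L nullable, giving LS | S.
N -> LLS: L, L nullable, giving LLS | LS | S.
Unchanged (no nullable symbols): S -> SB; S -> hh; B -> h; B -> jN; B -> jNS; L -> h; N -> j.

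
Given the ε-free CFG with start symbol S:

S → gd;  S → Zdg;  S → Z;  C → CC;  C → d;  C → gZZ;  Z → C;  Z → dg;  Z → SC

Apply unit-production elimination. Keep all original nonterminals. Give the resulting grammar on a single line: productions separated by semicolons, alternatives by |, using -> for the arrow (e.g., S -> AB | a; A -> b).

S -> d | CC | SC | dg | gd | Zdg | gZZ; C -> d | CC | gZZ; Z -> d | CC | SC | dg | gZZ

Unit productions: S->Z, Z->C.
Unit pairs (A ⇒* B via units): (S,C), (S,Z), (Z,C).
S: inherits non-unit rules of {C, S, Z} → CC | SC | Zdg | d | dg | gZZ | gd.
C: inherits non-unit rules of {C} → CC | d | gZZ.
Z: inherits non-unit rules of {C, Z} → CC | SC | d | dg | gZZ.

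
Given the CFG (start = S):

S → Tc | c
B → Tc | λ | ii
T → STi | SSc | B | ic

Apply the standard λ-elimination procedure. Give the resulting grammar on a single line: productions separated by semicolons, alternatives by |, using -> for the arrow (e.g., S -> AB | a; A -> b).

S -> c | Tc; B -> c | Tc | ii; T -> B | Si | ic | SSc | STi

Nullable set: {B, T}.
S -> Tc: T nullable, giving Tc | c.
Drop B -> λ.
B -> Tc: T nullable, giving Tc | c.
T -> B: B nullable, giving B.
T -> STi: T nullable, giving STi | Si.
Unchanged (no nullable symbols): S -> c; B -> ii; T -> SSc; T -> ic.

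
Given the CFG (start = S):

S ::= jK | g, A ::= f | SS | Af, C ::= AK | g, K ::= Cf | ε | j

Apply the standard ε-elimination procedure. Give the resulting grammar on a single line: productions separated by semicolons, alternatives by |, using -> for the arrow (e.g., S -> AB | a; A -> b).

Nullable set: {K}.
S -> jK: K nullable, giving j | jK.
C -> AK: K nullable, giving A | AK.
Drop K -> ε.
Unchanged (no nullable symbols): S -> g; A -> Af; A -> SS; A -> f; C -> g; K -> Cf; K -> j.

S -> g | j | jK; A -> f | Af | SS; C -> A | g | AK; K -> j | Cf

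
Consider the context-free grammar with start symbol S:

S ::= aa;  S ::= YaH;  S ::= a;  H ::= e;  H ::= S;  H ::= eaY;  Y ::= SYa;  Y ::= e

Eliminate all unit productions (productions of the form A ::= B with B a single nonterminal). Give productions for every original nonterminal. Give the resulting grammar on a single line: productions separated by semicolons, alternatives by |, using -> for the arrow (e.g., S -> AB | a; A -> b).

Unit productions: H->S.
Unit pairs (A ⇒* B via units): (H,S).
S: inherits non-unit rules of {S} → YaH | a | aa.
H: inherits non-unit rules of {H, S} → YaH | a | aa | e | eaY.
Y: inherits non-unit rules of {Y} → SYa | e.

S -> a | aa | YaH; H -> a | e | aa | YaH | eaY; Y -> e | SYa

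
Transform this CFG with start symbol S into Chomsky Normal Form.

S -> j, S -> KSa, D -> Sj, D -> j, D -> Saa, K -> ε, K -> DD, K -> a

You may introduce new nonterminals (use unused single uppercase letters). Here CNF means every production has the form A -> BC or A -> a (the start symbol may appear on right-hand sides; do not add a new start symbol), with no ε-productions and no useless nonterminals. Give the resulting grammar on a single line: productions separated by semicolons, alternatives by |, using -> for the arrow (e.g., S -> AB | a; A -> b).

S -> j | KE | SA; A -> a; B -> j; C -> AA; D -> j | SB | SC; E -> SA; K -> a | DD

Nullable: {K}; after ε-elimination: S -> j | Sa | KSa; D -> j | Sj | Saa; K -> a | DD.
No unit productions to eliminate.
TERM: introduce A -> a, B -> j and substitute in every rule of length ≥2.
BIN: D -> SAA becomes D -> SC, C -> AA; S -> KSA becomes S -> KE, E -> SA.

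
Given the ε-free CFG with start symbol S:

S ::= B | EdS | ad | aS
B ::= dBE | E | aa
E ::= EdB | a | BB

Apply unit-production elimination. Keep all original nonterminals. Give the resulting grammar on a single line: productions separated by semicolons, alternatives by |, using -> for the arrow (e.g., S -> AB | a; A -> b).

Unit productions: B->E, S->B.
Unit pairs (A ⇒* B via units): (B,E), (S,B), (S,E).
S: inherits non-unit rules of {B, E, S} → BB | EdB | EdS | a | aS | aa | ad | dBE.
B: inherits non-unit rules of {B, E} → BB | EdB | a | aa | dBE.
E: inherits non-unit rules of {E} → BB | EdB | a.

S -> a | BB | aS | aa | ad | EdB | EdS | dBE; B -> a | BB | aa | EdB | dBE; E -> a | BB | EdB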